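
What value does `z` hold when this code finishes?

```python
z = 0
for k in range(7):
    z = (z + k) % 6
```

Let's trace through this code step by step.

Initialize: z = 0
Entering loop: for k in range(7):

After execution: z = 3
3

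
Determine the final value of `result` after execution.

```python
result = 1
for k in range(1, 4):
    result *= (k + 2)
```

Let's trace through this code step by step.

Initialize: result = 1
Entering loop: for k in range(1, 4):

After execution: result = 60
60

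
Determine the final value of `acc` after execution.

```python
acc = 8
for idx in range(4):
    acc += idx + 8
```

Let's trace through this code step by step.

Initialize: acc = 8
Entering loop: for idx in range(4):

After execution: acc = 46
46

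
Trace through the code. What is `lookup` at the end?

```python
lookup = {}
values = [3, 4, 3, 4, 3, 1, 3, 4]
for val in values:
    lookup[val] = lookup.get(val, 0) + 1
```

Let's trace through this code step by step.

Initialize: lookup = {}
Initialize: values = [3, 4, 3, 4, 3, 1, 3, 4]
Entering loop: for val in values:

After execution: lookup = {3: 4, 4: 3, 1: 1}
{3: 4, 4: 3, 1: 1}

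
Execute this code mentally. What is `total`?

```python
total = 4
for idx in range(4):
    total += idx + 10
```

Let's trace through this code step by step.

Initialize: total = 4
Entering loop: for idx in range(4):

After execution: total = 50
50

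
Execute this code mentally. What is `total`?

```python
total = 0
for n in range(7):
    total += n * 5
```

Let's trace through this code step by step.

Initialize: total = 0
Entering loop: for n in range(7):

After execution: total = 105
105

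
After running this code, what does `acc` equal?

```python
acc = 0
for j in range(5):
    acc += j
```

Let's trace through this code step by step.

Initialize: acc = 0
Entering loop: for j in range(5):

After execution: acc = 10
10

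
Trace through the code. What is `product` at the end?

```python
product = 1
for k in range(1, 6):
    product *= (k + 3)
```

Let's trace through this code step by step.

Initialize: product = 1
Entering loop: for k in range(1, 6):

After execution: product = 6720
6720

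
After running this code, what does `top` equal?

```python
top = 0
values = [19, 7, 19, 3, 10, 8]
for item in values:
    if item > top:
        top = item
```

Let's trace through this code step by step.

Initialize: top = 0
Initialize: values = [19, 7, 19, 3, 10, 8]
Entering loop: for item in values:

After execution: top = 19
19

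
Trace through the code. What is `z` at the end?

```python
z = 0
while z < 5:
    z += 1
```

Let's trace through this code step by step.

Initialize: z = 0
Entering loop: while z < 5:

After execution: z = 5
5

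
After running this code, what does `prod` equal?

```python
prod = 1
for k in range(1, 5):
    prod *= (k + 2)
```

Let's trace through this code step by step.

Initialize: prod = 1
Entering loop: for k in range(1, 5):

After execution: prod = 360
360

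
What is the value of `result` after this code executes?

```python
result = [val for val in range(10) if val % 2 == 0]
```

Let's trace through this code step by step.

Initialize: result = [val for val in range(10) if val % 2 == 0]

After execution: result = [0, 2, 4, 6, 8]
[0, 2, 4, 6, 8]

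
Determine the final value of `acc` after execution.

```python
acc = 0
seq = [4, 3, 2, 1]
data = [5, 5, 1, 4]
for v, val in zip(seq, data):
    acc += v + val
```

Let's trace through this code step by step.

Initialize: acc = 0
Initialize: seq = [4, 3, 2, 1]
Initialize: data = [5, 5, 1, 4]
Entering loop: for v, val in zip(seq, data):

After execution: acc = 25
25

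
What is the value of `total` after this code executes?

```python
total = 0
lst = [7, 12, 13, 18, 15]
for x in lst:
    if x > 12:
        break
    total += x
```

Let's trace through this code step by step.

Initialize: total = 0
Initialize: lst = [7, 12, 13, 18, 15]
Entering loop: for x in lst:

After execution: total = 19
19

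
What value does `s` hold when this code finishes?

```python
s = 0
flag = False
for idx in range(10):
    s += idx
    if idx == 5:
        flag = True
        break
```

Let's trace through this code step by step.

Initialize: s = 0
Initialize: flag = False
Entering loop: for idx in range(10):

After execution: s = 15
15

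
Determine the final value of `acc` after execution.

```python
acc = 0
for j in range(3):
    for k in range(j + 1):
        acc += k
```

Let's trace through this code step by step.

Initialize: acc = 0
Entering loop: for j in range(3):

After execution: acc = 4
4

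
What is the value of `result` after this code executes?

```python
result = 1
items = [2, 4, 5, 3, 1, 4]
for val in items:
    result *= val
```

Let's trace through this code step by step.

Initialize: result = 1
Initialize: items = [2, 4, 5, 3, 1, 4]
Entering loop: for val in items:

After execution: result = 480
480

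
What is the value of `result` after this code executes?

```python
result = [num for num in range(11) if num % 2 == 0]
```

Let's trace through this code step by step.

Initialize: result = [num for num in range(11) if num % 2 == 0]

After execution: result = [0, 2, 4, 6, 8, 10]
[0, 2, 4, 6, 8, 10]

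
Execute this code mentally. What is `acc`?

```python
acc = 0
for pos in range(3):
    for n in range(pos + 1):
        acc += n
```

Let's trace through this code step by step.

Initialize: acc = 0
Entering loop: for pos in range(3):

After execution: acc = 4
4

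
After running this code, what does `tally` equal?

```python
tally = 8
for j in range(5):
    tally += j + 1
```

Let's trace through this code step by step.

Initialize: tally = 8
Entering loop: for j in range(5):

After execution: tally = 23
23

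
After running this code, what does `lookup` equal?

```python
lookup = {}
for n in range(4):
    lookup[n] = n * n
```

Let's trace through this code step by step.

Initialize: lookup = {}
Entering loop: for n in range(4):

After execution: lookup = {0: 0, 1: 1, 2: 4, 3: 9}
{0: 0, 1: 1, 2: 4, 3: 9}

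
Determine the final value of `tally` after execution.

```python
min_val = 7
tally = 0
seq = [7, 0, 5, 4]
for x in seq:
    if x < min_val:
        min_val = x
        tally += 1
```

Let's trace through this code step by step.

Initialize: min_val = 7
Initialize: tally = 0
Initialize: seq = [7, 0, 5, 4]
Entering loop: for x in seq:

After execution: tally = 1
1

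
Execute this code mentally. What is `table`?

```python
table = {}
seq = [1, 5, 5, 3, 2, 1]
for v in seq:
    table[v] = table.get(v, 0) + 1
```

Let's trace through this code step by step.

Initialize: table = {}
Initialize: seq = [1, 5, 5, 3, 2, 1]
Entering loop: for v in seq:

After execution: table = {1: 2, 5: 2, 3: 1, 2: 1}
{1: 2, 5: 2, 3: 1, 2: 1}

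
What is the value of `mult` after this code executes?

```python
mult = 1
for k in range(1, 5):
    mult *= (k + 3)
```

Let's trace through this code step by step.

Initialize: mult = 1
Entering loop: for k in range(1, 5):

After execution: mult = 840
840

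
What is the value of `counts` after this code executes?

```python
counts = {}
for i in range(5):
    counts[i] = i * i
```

Let's trace through this code step by step.

Initialize: counts = {}
Entering loop: for i in range(5):

After execution: counts = {0: 0, 1: 1, 2: 4, 3: 9, 4: 16}
{0: 0, 1: 1, 2: 4, 3: 9, 4: 16}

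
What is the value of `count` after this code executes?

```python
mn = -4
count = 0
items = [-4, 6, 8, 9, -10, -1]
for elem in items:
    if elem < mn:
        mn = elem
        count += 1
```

Let's trace through this code step by step.

Initialize: mn = -4
Initialize: count = 0
Initialize: items = [-4, 6, 8, 9, -10, -1]
Entering loop: for elem in items:

After execution: count = 1
1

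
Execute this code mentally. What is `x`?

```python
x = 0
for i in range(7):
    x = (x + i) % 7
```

Let's trace through this code step by step.

Initialize: x = 0
Entering loop: for i in range(7):

After execution: x = 0
0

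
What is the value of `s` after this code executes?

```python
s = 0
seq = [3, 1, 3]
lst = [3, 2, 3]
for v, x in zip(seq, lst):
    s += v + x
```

Let's trace through this code step by step.

Initialize: s = 0
Initialize: seq = [3, 1, 3]
Initialize: lst = [3, 2, 3]
Entering loop: for v, x in zip(seq, lst):

After execution: s = 15
15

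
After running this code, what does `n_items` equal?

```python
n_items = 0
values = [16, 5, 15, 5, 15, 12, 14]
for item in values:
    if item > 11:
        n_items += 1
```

Let's trace through this code step by step.

Initialize: n_items = 0
Initialize: values = [16, 5, 15, 5, 15, 12, 14]
Entering loop: for item in values:

After execution: n_items = 5
5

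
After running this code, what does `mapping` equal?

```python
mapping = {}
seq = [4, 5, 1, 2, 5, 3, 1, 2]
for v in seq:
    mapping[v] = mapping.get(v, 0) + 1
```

Let's trace through this code step by step.

Initialize: mapping = {}
Initialize: seq = [4, 5, 1, 2, 5, 3, 1, 2]
Entering loop: for v in seq:

After execution: mapping = {4: 1, 5: 2, 1: 2, 2: 2, 3: 1}
{4: 1, 5: 2, 1: 2, 2: 2, 3: 1}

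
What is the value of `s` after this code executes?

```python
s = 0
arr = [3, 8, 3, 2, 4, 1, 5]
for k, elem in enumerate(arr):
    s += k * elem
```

Let's trace through this code step by step.

Initialize: s = 0
Initialize: arr = [3, 8, 3, 2, 4, 1, 5]
Entering loop: for k, elem in enumerate(arr):

After execution: s = 71
71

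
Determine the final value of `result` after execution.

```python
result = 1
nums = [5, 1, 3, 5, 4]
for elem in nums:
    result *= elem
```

Let's trace through this code step by step.

Initialize: result = 1
Initialize: nums = [5, 1, 3, 5, 4]
Entering loop: for elem in nums:

After execution: result = 300
300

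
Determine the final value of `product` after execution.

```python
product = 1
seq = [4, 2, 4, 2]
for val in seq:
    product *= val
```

Let's trace through this code step by step.

Initialize: product = 1
Initialize: seq = [4, 2, 4, 2]
Entering loop: for val in seq:

After execution: product = 64
64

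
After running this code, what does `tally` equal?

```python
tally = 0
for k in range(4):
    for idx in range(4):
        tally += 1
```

Let's trace through this code step by step.

Initialize: tally = 0
Entering loop: for k in range(4):

After execution: tally = 16
16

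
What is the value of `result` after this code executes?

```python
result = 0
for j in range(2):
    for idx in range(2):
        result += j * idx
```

Let's trace through this code step by step.

Initialize: result = 0
Entering loop: for j in range(2):

After execution: result = 1
1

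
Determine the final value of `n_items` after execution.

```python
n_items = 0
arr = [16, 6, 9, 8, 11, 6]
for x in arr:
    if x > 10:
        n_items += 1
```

Let's trace through this code step by step.

Initialize: n_items = 0
Initialize: arr = [16, 6, 9, 8, 11, 6]
Entering loop: for x in arr:

After execution: n_items = 2
2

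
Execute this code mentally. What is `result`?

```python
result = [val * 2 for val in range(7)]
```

Let's trace through this code step by step.

Initialize: result = [val * 2 for val in range(7)]

After execution: result = [0, 2, 4, 6, 8, 10, 12]
[0, 2, 4, 6, 8, 10, 12]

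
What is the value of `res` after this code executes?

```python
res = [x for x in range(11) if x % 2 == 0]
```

Let's trace through this code step by step.

Initialize: res = [x for x in range(11) if x % 2 == 0]

After execution: res = [0, 2, 4, 6, 8, 10]
[0, 2, 4, 6, 8, 10]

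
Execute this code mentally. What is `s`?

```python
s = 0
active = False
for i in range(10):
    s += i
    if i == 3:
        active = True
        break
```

Let's trace through this code step by step.

Initialize: s = 0
Initialize: active = False
Entering loop: for i in range(10):

After execution: s = 6
6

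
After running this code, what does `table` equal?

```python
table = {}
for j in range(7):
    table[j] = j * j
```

Let's trace through this code step by step.

Initialize: table = {}
Entering loop: for j in range(7):

After execution: table = {0: 0, 1: 1, 2: 4, 3: 9, 4: 16, 5: 25, 6: 36}
{0: 0, 1: 1, 2: 4, 3: 9, 4: 16, 5: 25, 6: 36}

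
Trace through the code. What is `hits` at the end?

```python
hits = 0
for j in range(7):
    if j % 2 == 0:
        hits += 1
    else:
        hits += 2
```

Let's trace through this code step by step.

Initialize: hits = 0
Entering loop: for j in range(7):

After execution: hits = 10
10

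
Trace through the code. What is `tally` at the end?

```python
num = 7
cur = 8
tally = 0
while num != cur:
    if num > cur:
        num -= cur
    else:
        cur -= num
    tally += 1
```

Let's trace through this code step by step.

Initialize: num = 7
Initialize: cur = 8
Initialize: tally = 0
Entering loop: while num != cur:

After execution: tally = 7
7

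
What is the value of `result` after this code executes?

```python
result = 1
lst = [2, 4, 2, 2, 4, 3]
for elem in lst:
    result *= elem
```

Let's trace through this code step by step.

Initialize: result = 1
Initialize: lst = [2, 4, 2, 2, 4, 3]
Entering loop: for elem in lst:

After execution: result = 384
384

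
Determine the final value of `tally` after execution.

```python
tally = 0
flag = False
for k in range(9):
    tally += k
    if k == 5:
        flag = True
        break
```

Let's trace through this code step by step.

Initialize: tally = 0
Initialize: flag = False
Entering loop: for k in range(9):

After execution: tally = 15
15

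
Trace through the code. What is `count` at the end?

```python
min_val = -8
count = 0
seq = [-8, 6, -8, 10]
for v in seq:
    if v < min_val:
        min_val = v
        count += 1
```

Let's trace through this code step by step.

Initialize: min_val = -8
Initialize: count = 0
Initialize: seq = [-8, 6, -8, 10]
Entering loop: for v in seq:

After execution: count = 0
0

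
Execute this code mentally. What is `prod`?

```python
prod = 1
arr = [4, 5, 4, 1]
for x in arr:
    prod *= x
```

Let's trace through this code step by step.

Initialize: prod = 1
Initialize: arr = [4, 5, 4, 1]
Entering loop: for x in arr:

After execution: prod = 80
80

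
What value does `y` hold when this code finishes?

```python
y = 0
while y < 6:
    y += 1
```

Let's trace through this code step by step.

Initialize: y = 0
Entering loop: while y < 6:

After execution: y = 6
6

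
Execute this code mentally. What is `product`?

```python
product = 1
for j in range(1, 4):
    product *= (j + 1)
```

Let's trace through this code step by step.

Initialize: product = 1
Entering loop: for j in range(1, 4):

After execution: product = 24
24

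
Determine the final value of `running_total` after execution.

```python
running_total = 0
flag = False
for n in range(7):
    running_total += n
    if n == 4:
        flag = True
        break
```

Let's trace through this code step by step.

Initialize: running_total = 0
Initialize: flag = False
Entering loop: for n in range(7):

After execution: running_total = 10
10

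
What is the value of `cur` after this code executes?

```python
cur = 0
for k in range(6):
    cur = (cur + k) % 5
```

Let's trace through this code step by step.

Initialize: cur = 0
Entering loop: for k in range(6):

After execution: cur = 0
0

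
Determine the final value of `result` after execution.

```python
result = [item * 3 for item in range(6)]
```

Let's trace through this code step by step.

Initialize: result = [item * 3 for item in range(6)]

After execution: result = [0, 3, 6, 9, 12, 15]
[0, 3, 6, 9, 12, 15]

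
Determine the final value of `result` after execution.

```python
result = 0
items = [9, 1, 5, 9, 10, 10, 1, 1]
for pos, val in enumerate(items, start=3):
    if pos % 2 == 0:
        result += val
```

Let's trace through this code step by step.

Initialize: result = 0
Initialize: items = [9, 1, 5, 9, 10, 10, 1, 1]
Entering loop: for pos, val in enumerate(items, start=3):

After execution: result = 21
21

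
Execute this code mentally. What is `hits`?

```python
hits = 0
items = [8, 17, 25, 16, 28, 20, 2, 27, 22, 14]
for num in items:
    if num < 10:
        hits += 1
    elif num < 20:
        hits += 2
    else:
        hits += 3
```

Let's trace through this code step by step.

Initialize: hits = 0
Initialize: items = [8, 17, 25, 16, 28, 20, 2, 27, 22, 14]
Entering loop: for num in items:

After execution: hits = 23
23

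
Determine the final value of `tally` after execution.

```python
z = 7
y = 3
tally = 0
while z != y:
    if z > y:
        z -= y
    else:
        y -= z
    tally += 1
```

Let's trace through this code step by step.

Initialize: z = 7
Initialize: y = 3
Initialize: tally = 0
Entering loop: while z != y:

After execution: tally = 4
4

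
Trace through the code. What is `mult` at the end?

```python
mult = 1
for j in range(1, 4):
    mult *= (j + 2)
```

Let's trace through this code step by step.

Initialize: mult = 1
Entering loop: for j in range(1, 4):

After execution: mult = 60
60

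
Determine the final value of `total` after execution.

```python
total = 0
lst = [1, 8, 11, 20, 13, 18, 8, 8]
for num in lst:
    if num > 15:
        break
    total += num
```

Let's trace through this code step by step.

Initialize: total = 0
Initialize: lst = [1, 8, 11, 20, 13, 18, 8, 8]
Entering loop: for num in lst:

After execution: total = 20
20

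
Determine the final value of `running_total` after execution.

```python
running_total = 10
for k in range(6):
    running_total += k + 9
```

Let's trace through this code step by step.

Initialize: running_total = 10
Entering loop: for k in range(6):

After execution: running_total = 79
79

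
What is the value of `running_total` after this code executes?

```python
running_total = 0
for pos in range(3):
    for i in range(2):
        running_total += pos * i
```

Let's trace through this code step by step.

Initialize: running_total = 0
Entering loop: for pos in range(3):

After execution: running_total = 3
3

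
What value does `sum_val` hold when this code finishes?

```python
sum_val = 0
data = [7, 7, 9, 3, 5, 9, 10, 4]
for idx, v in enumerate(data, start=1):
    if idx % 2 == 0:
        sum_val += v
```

Let's trace through this code step by step.

Initialize: sum_val = 0
Initialize: data = [7, 7, 9, 3, 5, 9, 10, 4]
Entering loop: for idx, v in enumerate(data, start=1):

After execution: sum_val = 23
23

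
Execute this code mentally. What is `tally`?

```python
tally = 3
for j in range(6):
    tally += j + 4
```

Let's trace through this code step by step.

Initialize: tally = 3
Entering loop: for j in range(6):

After execution: tally = 42
42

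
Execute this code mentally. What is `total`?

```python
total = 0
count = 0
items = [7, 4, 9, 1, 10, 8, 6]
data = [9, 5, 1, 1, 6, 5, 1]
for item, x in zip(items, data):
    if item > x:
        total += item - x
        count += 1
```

Let's trace through this code step by step.

Initialize: total = 0
Initialize: count = 0
Initialize: items = [7, 4, 9, 1, 10, 8, 6]
Initialize: data = [9, 5, 1, 1, 6, 5, 1]
Entering loop: for item, x in zip(items, data):

After execution: total = 20
20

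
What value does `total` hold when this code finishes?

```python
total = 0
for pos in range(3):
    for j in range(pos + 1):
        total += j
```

Let's trace through this code step by step.

Initialize: total = 0
Entering loop: for pos in range(3):

After execution: total = 4
4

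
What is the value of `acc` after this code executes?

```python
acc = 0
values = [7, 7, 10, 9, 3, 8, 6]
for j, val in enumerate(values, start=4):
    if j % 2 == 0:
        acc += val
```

Let's trace through this code step by step.

Initialize: acc = 0
Initialize: values = [7, 7, 10, 9, 3, 8, 6]
Entering loop: for j, val in enumerate(values, start=4):

After execution: acc = 26
26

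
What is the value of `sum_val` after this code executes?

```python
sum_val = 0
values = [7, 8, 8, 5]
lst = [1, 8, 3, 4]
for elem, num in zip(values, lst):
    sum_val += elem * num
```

Let's trace through this code step by step.

Initialize: sum_val = 0
Initialize: values = [7, 8, 8, 5]
Initialize: lst = [1, 8, 3, 4]
Entering loop: for elem, num in zip(values, lst):

After execution: sum_val = 115
115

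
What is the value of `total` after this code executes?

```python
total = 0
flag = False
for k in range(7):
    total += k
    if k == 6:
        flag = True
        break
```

Let's trace through this code step by step.

Initialize: total = 0
Initialize: flag = False
Entering loop: for k in range(7):

After execution: total = 21
21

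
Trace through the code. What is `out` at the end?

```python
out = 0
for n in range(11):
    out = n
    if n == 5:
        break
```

Let's trace through this code step by step.

Initialize: out = 0
Entering loop: for n in range(11):

After execution: out = 5
5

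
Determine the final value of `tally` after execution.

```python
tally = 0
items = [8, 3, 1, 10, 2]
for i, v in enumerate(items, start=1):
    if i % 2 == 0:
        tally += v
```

Let's trace through this code step by step.

Initialize: tally = 0
Initialize: items = [8, 3, 1, 10, 2]
Entering loop: for i, v in enumerate(items, start=1):

After execution: tally = 13
13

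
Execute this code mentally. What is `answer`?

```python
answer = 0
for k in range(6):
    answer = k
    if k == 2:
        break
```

Let's trace through this code step by step.

Initialize: answer = 0
Entering loop: for k in range(6):

After execution: answer = 2
2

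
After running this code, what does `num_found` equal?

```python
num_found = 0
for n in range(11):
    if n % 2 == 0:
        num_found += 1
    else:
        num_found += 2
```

Let's trace through this code step by step.

Initialize: num_found = 0
Entering loop: for n in range(11):

After execution: num_found = 16
16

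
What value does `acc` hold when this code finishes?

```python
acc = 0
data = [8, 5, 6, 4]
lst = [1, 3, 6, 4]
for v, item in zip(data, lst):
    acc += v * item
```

Let's trace through this code step by step.

Initialize: acc = 0
Initialize: data = [8, 5, 6, 4]
Initialize: lst = [1, 3, 6, 4]
Entering loop: for v, item in zip(data, lst):

After execution: acc = 75
75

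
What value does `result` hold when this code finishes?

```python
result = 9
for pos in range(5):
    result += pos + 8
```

Let's trace through this code step by step.

Initialize: result = 9
Entering loop: for pos in range(5):

After execution: result = 59
59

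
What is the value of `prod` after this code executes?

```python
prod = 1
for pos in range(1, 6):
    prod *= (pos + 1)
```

Let's trace through this code step by step.

Initialize: prod = 1
Entering loop: for pos in range(1, 6):

After execution: prod = 720
720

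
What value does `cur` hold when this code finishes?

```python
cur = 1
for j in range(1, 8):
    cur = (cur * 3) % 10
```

Let's trace through this code step by step.

Initialize: cur = 1
Entering loop: for j in range(1, 8):

After execution: cur = 7
7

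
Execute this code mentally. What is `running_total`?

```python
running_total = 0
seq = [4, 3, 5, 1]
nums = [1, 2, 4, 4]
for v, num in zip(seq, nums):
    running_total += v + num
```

Let's trace through this code step by step.

Initialize: running_total = 0
Initialize: seq = [4, 3, 5, 1]
Initialize: nums = [1, 2, 4, 4]
Entering loop: for v, num in zip(seq, nums):

After execution: running_total = 24
24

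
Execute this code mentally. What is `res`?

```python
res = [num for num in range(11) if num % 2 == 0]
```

Let's trace through this code step by step.

Initialize: res = [num for num in range(11) if num % 2 == 0]

After execution: res = [0, 2, 4, 6, 8, 10]
[0, 2, 4, 6, 8, 10]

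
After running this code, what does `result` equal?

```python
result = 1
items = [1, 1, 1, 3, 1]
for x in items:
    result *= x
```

Let's trace through this code step by step.

Initialize: result = 1
Initialize: items = [1, 1, 1, 3, 1]
Entering loop: for x in items:

After execution: result = 3
3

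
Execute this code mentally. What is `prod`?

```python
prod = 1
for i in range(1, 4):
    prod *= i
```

Let's trace through this code step by step.

Initialize: prod = 1
Entering loop: for i in range(1, 4):

After execution: prod = 6
6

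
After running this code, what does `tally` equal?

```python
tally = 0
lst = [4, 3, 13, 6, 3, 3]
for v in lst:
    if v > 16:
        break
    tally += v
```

Let's trace through this code step by step.

Initialize: tally = 0
Initialize: lst = [4, 3, 13, 6, 3, 3]
Entering loop: for v in lst:

After execution: tally = 32
32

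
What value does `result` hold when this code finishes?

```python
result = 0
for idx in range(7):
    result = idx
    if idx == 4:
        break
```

Let's trace through this code step by step.

Initialize: result = 0
Entering loop: for idx in range(7):

After execution: result = 4
4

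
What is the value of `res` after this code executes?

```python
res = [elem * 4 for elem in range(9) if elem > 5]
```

Let's trace through this code step by step.

Initialize: res = [elem * 4 for elem in range(9) if elem > 5]

After execution: res = [24, 28, 32]
[24, 28, 32]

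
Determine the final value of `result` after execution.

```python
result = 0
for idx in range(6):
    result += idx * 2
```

Let's trace through this code step by step.

Initialize: result = 0
Entering loop: for idx in range(6):

After execution: result = 30
30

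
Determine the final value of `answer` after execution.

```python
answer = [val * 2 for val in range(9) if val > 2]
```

Let's trace through this code step by step.

Initialize: answer = [val * 2 for val in range(9) if val > 2]

After execution: answer = [6, 8, 10, 12, 14, 16]
[6, 8, 10, 12, 14, 16]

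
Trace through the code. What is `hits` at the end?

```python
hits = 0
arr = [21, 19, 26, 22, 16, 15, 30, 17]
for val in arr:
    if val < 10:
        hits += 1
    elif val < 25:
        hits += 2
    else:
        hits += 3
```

Let's trace through this code step by step.

Initialize: hits = 0
Initialize: arr = [21, 19, 26, 22, 16, 15, 30, 17]
Entering loop: for val in arr:

After execution: hits = 18
18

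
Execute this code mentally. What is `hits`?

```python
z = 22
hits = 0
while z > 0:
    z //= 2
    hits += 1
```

Let's trace through this code step by step.

Initialize: z = 22
Initialize: hits = 0
Entering loop: while z > 0:

After execution: hits = 5
5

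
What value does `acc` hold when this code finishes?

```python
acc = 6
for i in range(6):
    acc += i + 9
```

Let's trace through this code step by step.

Initialize: acc = 6
Entering loop: for i in range(6):

After execution: acc = 75
75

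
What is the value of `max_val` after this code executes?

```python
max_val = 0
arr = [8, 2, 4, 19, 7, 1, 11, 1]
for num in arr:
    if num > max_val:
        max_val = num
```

Let's trace through this code step by step.

Initialize: max_val = 0
Initialize: arr = [8, 2, 4, 19, 7, 1, 11, 1]
Entering loop: for num in arr:

After execution: max_val = 19
19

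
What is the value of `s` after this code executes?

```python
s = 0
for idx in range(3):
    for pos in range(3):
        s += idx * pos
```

Let's trace through this code step by step.

Initialize: s = 0
Entering loop: for idx in range(3):

After execution: s = 9
9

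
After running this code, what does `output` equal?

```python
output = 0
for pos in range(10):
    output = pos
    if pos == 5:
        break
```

Let's trace through this code step by step.

Initialize: output = 0
Entering loop: for pos in range(10):

After execution: output = 5
5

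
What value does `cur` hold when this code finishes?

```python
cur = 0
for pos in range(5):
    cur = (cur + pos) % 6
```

Let's trace through this code step by step.

Initialize: cur = 0
Entering loop: for pos in range(5):

After execution: cur = 4
4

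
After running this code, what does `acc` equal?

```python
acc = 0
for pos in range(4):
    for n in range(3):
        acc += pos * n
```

Let's trace through this code step by step.

Initialize: acc = 0
Entering loop: for pos in range(4):

After execution: acc = 18
18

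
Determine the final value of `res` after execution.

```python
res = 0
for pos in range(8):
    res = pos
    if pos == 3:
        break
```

Let's trace through this code step by step.

Initialize: res = 0
Entering loop: for pos in range(8):

After execution: res = 3
3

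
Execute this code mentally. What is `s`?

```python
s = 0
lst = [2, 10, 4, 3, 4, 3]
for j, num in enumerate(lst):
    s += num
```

Let's trace through this code step by step.

Initialize: s = 0
Initialize: lst = [2, 10, 4, 3, 4, 3]
Entering loop: for j, num in enumerate(lst):

After execution: s = 26
26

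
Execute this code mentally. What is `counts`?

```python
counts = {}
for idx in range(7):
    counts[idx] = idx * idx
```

Let's trace through this code step by step.

Initialize: counts = {}
Entering loop: for idx in range(7):

After execution: counts = {0: 0, 1: 1, 2: 4, 3: 9, 4: 16, 5: 25, 6: 36}
{0: 0, 1: 1, 2: 4, 3: 9, 4: 16, 5: 25, 6: 36}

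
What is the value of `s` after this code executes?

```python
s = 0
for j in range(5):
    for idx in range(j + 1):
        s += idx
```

Let's trace through this code step by step.

Initialize: s = 0
Entering loop: for j in range(5):

After execution: s = 20
20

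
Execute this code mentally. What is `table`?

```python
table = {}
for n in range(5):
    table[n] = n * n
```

Let's trace through this code step by step.

Initialize: table = {}
Entering loop: for n in range(5):

After execution: table = {0: 0, 1: 1, 2: 4, 3: 9, 4: 16}
{0: 0, 1: 1, 2: 4, 3: 9, 4: 16}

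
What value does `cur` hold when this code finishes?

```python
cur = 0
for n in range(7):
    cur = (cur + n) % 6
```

Let's trace through this code step by step.

Initialize: cur = 0
Entering loop: for n in range(7):

After execution: cur = 3
3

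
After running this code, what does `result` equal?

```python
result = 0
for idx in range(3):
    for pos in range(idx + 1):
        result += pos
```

Let's trace through this code step by step.

Initialize: result = 0
Entering loop: for idx in range(3):

After execution: result = 4
4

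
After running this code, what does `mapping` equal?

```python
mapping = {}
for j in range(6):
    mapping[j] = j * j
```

Let's trace through this code step by step.

Initialize: mapping = {}
Entering loop: for j in range(6):

After execution: mapping = {0: 0, 1: 1, 2: 4, 3: 9, 4: 16, 5: 25}
{0: 0, 1: 1, 2: 4, 3: 9, 4: 16, 5: 25}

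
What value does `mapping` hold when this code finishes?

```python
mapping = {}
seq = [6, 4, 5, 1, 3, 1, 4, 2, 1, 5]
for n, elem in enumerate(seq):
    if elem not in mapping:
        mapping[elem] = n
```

Let's trace through this code step by step.

Initialize: mapping = {}
Initialize: seq = [6, 4, 5, 1, 3, 1, 4, 2, 1, 5]
Entering loop: for n, elem in enumerate(seq):

After execution: mapping = {6: 0, 4: 1, 5: 2, 1: 3, 3: 4, 2: 7}
{6: 0, 4: 1, 5: 2, 1: 3, 3: 4, 2: 7}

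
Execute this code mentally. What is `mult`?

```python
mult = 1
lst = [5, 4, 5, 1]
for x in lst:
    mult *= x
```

Let's trace through this code step by step.

Initialize: mult = 1
Initialize: lst = [5, 4, 5, 1]
Entering loop: for x in lst:

After execution: mult = 100
100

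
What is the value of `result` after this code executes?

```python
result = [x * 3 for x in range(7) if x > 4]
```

Let's trace through this code step by step.

Initialize: result = [x * 3 for x in range(7) if x > 4]

After execution: result = [15, 18]
[15, 18]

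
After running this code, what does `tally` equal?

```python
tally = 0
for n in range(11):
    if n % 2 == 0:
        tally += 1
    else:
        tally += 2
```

Let's trace through this code step by step.

Initialize: tally = 0
Entering loop: for n in range(11):

After execution: tally = 16
16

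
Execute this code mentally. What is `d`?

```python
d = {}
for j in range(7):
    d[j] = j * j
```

Let's trace through this code step by step.

Initialize: d = {}
Entering loop: for j in range(7):

After execution: d = {0: 0, 1: 1, 2: 4, 3: 9, 4: 16, 5: 25, 6: 36}
{0: 0, 1: 1, 2: 4, 3: 9, 4: 16, 5: 25, 6: 36}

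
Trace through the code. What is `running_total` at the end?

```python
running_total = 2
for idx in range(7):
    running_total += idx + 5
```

Let's trace through this code step by step.

Initialize: running_total = 2
Entering loop: for idx in range(7):

After execution: running_total = 58
58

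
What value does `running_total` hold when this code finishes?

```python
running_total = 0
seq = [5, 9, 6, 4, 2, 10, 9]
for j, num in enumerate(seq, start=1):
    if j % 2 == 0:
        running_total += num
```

Let's trace through this code step by step.

Initialize: running_total = 0
Initialize: seq = [5, 9, 6, 4, 2, 10, 9]
Entering loop: for j, num in enumerate(seq, start=1):

After execution: running_total = 23
23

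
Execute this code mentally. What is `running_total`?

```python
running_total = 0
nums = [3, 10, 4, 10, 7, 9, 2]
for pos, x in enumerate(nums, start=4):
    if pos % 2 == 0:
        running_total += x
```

Let's trace through this code step by step.

Initialize: running_total = 0
Initialize: nums = [3, 10, 4, 10, 7, 9, 2]
Entering loop: for pos, x in enumerate(nums, start=4):

After execution: running_total = 16
16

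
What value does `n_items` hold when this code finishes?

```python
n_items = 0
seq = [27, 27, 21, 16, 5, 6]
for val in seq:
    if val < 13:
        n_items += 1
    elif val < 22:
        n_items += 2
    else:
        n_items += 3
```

Let's trace through this code step by step.

Initialize: n_items = 0
Initialize: seq = [27, 27, 21, 16, 5, 6]
Entering loop: for val in seq:

After execution: n_items = 12
12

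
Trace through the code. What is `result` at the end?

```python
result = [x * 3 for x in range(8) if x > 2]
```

Let's trace through this code step by step.

Initialize: result = [x * 3 for x in range(8) if x > 2]

After execution: result = [9, 12, 15, 18, 21]
[9, 12, 15, 18, 21]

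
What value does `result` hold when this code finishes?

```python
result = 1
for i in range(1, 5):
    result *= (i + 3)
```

Let's trace through this code step by step.

Initialize: result = 1
Entering loop: for i in range(1, 5):

After execution: result = 840
840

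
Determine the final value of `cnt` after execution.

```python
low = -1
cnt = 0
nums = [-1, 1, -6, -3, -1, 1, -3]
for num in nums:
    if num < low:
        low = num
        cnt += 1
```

Let's trace through this code step by step.

Initialize: low = -1
Initialize: cnt = 0
Initialize: nums = [-1, 1, -6, -3, -1, 1, -3]
Entering loop: for num in nums:

After execution: cnt = 1
1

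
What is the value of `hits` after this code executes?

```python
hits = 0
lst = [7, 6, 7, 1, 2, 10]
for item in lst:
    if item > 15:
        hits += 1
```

Let's trace through this code step by step.

Initialize: hits = 0
Initialize: lst = [7, 6, 7, 1, 2, 10]
Entering loop: for item in lst:

After execution: hits = 0
0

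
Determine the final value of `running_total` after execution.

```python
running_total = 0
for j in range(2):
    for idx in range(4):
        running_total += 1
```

Let's trace through this code step by step.

Initialize: running_total = 0
Entering loop: for j in range(2):

After execution: running_total = 8
8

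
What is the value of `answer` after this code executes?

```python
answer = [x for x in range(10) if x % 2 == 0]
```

Let's trace through this code step by step.

Initialize: answer = [x for x in range(10) if x % 2 == 0]

After execution: answer = [0, 2, 4, 6, 8]
[0, 2, 4, 6, 8]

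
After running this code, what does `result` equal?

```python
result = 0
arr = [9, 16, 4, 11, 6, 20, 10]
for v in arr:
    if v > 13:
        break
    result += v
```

Let's trace through this code step by step.

Initialize: result = 0
Initialize: arr = [9, 16, 4, 11, 6, 20, 10]
Entering loop: for v in arr:

After execution: result = 9
9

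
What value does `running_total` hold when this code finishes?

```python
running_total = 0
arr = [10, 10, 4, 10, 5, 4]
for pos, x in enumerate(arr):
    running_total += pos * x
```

Let's trace through this code step by step.

Initialize: running_total = 0
Initialize: arr = [10, 10, 4, 10, 5, 4]
Entering loop: for pos, x in enumerate(arr):

After execution: running_total = 88
88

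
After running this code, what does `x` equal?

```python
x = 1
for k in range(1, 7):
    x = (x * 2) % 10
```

Let's trace through this code step by step.

Initialize: x = 1
Entering loop: for k in range(1, 7):

After execution: x = 4
4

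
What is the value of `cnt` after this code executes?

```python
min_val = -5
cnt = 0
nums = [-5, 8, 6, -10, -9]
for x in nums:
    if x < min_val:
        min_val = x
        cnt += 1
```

Let's trace through this code step by step.

Initialize: min_val = -5
Initialize: cnt = 0
Initialize: nums = [-5, 8, 6, -10, -9]
Entering loop: for x in nums:

After execution: cnt = 1
1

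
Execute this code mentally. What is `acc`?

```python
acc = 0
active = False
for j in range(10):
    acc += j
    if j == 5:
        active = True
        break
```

Let's trace through this code step by step.

Initialize: acc = 0
Initialize: active = False
Entering loop: for j in range(10):

After execution: acc = 15
15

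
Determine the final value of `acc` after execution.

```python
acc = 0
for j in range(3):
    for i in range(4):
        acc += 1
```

Let's trace through this code step by step.

Initialize: acc = 0
Entering loop: for j in range(3):

After execution: acc = 12
12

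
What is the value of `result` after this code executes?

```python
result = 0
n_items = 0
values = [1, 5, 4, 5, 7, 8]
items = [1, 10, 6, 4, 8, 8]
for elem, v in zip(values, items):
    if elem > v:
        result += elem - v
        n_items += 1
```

Let's trace through this code step by step.

Initialize: result = 0
Initialize: n_items = 0
Initialize: values = [1, 5, 4, 5, 7, 8]
Initialize: items = [1, 10, 6, 4, 8, 8]
Entering loop: for elem, v in zip(values, items):

After execution: result = 1
1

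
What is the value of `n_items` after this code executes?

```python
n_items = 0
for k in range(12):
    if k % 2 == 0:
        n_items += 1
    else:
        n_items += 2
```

Let's trace through this code step by step.

Initialize: n_items = 0
Entering loop: for k in range(12):

After execution: n_items = 18
18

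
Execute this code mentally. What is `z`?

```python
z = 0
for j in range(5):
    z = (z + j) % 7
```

Let's trace through this code step by step.

Initialize: z = 0
Entering loop: for j in range(5):

After execution: z = 3
3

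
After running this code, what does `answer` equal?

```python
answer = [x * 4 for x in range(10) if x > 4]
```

Let's trace through this code step by step.

Initialize: answer = [x * 4 for x in range(10) if x > 4]

After execution: answer = [20, 24, 28, 32, 36]
[20, 24, 28, 32, 36]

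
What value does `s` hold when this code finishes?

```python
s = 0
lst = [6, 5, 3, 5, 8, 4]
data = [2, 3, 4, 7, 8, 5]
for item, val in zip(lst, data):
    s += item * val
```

Let's trace through this code step by step.

Initialize: s = 0
Initialize: lst = [6, 5, 3, 5, 8, 4]
Initialize: data = [2, 3, 4, 7, 8, 5]
Entering loop: for item, val in zip(lst, data):

After execution: s = 158
158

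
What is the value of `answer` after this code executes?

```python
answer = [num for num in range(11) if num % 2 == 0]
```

Let's trace through this code step by step.

Initialize: answer = [num for num in range(11) if num % 2 == 0]

After execution: answer = [0, 2, 4, 6, 8, 10]
[0, 2, 4, 6, 8, 10]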